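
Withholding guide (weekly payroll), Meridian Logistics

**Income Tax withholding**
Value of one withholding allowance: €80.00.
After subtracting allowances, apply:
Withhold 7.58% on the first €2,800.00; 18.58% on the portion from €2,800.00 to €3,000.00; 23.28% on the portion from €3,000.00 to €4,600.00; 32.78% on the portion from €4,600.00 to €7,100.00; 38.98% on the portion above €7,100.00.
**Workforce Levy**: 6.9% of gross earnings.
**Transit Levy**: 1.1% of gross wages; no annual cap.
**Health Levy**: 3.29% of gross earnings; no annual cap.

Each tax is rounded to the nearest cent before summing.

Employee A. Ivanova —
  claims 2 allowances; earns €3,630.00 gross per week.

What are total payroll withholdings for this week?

€768.65

Income Tax: taxable = €3,630.00 − 2×€80.00 = €3,470.00
  €249.40 + 23.28% × (€3,470.00 − €3,000.00) = €249.40 + 23.28% × €470.00 = €358.82
Workforce Levy: 6.9% × €3,630.00 = €250.47
Transit Levy: 1.1% × €3,630.00 = €39.93
Health Levy: 3.29% × €3,630.00 = €119.43
Total: €358.82 + €250.47 + €39.93 + €119.43 = €768.65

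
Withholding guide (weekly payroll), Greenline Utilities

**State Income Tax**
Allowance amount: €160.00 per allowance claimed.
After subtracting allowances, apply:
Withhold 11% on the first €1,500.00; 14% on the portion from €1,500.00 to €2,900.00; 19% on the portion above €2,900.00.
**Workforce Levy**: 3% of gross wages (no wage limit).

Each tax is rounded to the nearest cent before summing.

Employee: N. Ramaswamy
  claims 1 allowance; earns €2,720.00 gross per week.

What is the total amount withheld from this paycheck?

State Income Tax: taxable = €2,720.00 − 1×€160.00 = €2,560.00
  €165.00 + 14% × (€2,560.00 − €1,500.00) = €165.00 + 14% × €1,060.00 = €313.40
Workforce Levy: 3% × €2,720.00 = €81.60
Total: €313.40 + €81.60 = €395.00

€395.00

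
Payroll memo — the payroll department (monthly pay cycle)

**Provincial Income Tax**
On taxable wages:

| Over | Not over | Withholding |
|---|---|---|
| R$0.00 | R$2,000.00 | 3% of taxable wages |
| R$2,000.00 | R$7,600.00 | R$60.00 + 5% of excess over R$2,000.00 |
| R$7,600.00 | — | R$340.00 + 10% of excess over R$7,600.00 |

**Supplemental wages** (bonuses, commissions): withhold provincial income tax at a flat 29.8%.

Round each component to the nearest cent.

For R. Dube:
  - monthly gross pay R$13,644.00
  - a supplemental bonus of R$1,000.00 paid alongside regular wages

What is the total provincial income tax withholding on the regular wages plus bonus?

Provincial Income Tax: taxable = R$13,644.00
  R$340.00 + 10% × (R$13,644.00 − R$7,600.00) = R$340.00 + 10% × R$6,044.00 = R$944.40
Supplemental (29.8% flat on bonus): 29.8% × R$1,000.00 = R$298.00
Total provincial income tax: R$944.40 + R$298.00 = R$1,242.40

R$1,242.40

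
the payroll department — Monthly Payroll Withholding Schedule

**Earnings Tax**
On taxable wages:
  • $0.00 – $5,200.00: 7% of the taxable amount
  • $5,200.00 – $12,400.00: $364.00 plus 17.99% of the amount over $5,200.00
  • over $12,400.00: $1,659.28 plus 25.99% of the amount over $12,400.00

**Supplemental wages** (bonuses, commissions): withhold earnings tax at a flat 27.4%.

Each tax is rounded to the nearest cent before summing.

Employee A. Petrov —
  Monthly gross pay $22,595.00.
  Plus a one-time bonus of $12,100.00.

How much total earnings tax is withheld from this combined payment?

Earnings Tax: taxable = $22,595.00
  $1,659.28 + 25.99% × ($22,595.00 − $12,400.00) = $1,659.28 + 25.99% × $10,195.00 = $4,308.96
Supplemental (27.4% flat on bonus): 27.4% × $12,100.00 = $3,315.40
Total earnings tax: $4,308.96 + $3,315.40 = $7,624.36

$7,624.36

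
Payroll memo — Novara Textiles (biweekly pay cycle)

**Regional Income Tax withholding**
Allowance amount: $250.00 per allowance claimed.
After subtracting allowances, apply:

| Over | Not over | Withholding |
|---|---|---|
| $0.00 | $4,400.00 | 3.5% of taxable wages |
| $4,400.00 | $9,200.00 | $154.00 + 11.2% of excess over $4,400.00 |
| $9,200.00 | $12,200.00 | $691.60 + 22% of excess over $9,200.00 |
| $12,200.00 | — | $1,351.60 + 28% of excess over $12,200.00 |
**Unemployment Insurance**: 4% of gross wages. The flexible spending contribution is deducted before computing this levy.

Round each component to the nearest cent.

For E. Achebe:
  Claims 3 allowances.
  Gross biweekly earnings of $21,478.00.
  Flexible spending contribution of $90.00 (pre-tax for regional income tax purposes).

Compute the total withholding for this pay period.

Regional Income Tax: taxable = $21,478.00 − $90.00 − 3×$250.00 = $20,638.00
  $1,351.60 + 28% × ($20,638.00 − $12,200.00) = $1,351.60 + 28% × $8,438.00 = $3,714.24
Unemployment Insurance: 4% × $21,388.00 = $855.52
Total: $3,714.24 + $855.52 = $4,569.76

$4,569.76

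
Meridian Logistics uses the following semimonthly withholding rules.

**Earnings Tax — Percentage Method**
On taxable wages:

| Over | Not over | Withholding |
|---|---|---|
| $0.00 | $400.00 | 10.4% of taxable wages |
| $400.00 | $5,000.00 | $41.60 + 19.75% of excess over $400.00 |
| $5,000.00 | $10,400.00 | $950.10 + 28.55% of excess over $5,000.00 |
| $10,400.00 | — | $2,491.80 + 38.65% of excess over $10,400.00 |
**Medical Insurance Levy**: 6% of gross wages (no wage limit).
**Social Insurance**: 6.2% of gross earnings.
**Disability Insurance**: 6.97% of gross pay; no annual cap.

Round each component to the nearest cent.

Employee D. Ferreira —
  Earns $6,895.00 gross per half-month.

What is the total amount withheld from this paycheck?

Earnings Tax: taxable = $6,895.00
  $950.10 + 28.55% × ($6,895.00 − $5,000.00) = $950.10 + 28.55% × $1,895.00 = $1,491.12
Medical Insurance Levy: 6% × $6,895.00 = $413.70
Social Insurance: 6.2% × $6,895.00 = $427.49
Disability Insurance: 6.97% × $6,895.00 = $480.58
Total: $1,491.12 + $413.70 + $427.49 + $480.58 = $2,812.89

$2,812.89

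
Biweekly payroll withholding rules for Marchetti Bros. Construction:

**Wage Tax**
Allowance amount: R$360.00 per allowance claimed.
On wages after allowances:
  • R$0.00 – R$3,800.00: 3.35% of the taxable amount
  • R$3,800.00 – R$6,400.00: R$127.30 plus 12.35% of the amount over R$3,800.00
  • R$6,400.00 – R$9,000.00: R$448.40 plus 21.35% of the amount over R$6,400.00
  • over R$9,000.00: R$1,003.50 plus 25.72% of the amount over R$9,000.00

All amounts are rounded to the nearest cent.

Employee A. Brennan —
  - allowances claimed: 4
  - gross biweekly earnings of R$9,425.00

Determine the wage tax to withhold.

R$786.80

Wage Tax: taxable = R$9,425.00 − 4×R$360.00 = R$7,985.00
  R$448.40 + 21.35% × (R$7,985.00 − R$6,400.00) = R$448.40 + 21.35% × R$1,585.00 = R$786.80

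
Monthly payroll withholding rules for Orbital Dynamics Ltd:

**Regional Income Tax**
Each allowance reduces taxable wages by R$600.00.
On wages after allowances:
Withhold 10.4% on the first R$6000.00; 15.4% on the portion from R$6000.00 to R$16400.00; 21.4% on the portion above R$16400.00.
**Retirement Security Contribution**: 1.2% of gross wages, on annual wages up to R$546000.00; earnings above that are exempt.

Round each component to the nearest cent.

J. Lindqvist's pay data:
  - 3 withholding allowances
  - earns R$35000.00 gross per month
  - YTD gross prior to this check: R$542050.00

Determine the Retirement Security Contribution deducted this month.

Retirement Security Contribution: cap R$546000.00 − YTD R$542050.00 = R$3950.00 subject; 1.2% × R$3950.00 = R$47.40

R$47.40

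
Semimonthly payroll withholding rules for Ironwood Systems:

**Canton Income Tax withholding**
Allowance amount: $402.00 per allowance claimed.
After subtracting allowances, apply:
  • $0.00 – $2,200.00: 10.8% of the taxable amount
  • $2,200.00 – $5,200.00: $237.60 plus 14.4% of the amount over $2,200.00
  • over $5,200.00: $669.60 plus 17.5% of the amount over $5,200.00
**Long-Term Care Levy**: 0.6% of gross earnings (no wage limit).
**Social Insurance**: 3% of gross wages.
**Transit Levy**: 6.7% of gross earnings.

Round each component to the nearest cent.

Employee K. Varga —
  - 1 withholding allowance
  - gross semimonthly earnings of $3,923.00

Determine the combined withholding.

$831.89

Canton Income Tax: taxable = $3,923.00 − 1×$402.00 = $3,521.00
  $237.60 + 14.4% × ($3,521.00 − $2,200.00) = $237.60 + 14.4% × $1,321.00 = $427.82
Long-Term Care Levy: 0.6% × $3,923.00 = $23.54
Social Insurance: 3% × $3,923.00 = $117.69
Transit Levy: 6.7% × $3,923.00 = $262.84
Total: $427.82 + $23.54 + $117.69 + $262.84 = $831.89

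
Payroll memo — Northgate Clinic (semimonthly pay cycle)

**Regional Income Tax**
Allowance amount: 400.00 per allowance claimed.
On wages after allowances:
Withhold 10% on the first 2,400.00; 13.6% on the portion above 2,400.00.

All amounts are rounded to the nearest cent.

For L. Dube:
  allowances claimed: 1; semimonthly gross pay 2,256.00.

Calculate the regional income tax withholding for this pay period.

Regional Income Tax: taxable = 2,256.00 − 1×400.00 = 1,856.00
  10% × 1,856.00 = 185.60

185.60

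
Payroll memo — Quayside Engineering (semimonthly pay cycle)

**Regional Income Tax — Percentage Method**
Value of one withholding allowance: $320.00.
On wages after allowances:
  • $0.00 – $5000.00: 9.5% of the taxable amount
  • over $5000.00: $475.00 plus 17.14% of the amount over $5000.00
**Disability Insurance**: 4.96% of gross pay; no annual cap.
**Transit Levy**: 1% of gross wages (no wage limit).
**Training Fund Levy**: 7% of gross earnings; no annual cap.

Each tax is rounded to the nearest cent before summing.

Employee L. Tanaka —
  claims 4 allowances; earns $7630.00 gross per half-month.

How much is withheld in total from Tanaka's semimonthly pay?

$1695.24

Regional Income Tax: taxable = $7630.00 − 4×$320.00 = $6350.00
  $475.00 + 17.14% × ($6350.00 − $5000.00) = $475.00 + 17.14% × $1350.00 = $706.39
Disability Insurance: 4.96% × $7630.00 = $378.45
Transit Levy: 1% × $7630.00 = $76.30
Training Fund Levy: 7% × $7630.00 = $534.10
Total: $706.39 + $378.45 + $76.30 + $534.10 = $1695.24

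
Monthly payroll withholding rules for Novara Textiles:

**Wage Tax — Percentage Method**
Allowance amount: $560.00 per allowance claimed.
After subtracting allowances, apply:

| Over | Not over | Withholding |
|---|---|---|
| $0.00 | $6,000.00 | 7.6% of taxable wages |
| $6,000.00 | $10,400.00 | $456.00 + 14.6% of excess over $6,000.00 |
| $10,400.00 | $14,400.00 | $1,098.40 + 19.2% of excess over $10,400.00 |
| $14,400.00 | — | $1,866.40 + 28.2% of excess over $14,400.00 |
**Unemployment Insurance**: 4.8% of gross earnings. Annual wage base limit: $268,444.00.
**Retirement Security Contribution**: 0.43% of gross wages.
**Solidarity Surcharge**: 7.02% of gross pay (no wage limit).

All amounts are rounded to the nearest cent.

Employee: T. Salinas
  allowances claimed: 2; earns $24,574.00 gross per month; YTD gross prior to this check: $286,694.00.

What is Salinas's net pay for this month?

Wage Tax: taxable = $24,574.00 − 2×$560.00 = $23,454.00
  $1,866.40 + 28.2% × ($23,454.00 − $14,400.00) = $1,866.40 + 28.2% × $9,054.00 = $4,419.63
Unemployment Insurance: YTD $286,694.00 ≥ cap $268,444.00 → $0.00
Retirement Security Contribution: 0.43% × $24,574.00 = $105.67
Solidarity Surcharge: 7.02% × $24,574.00 = $1,725.09
Total withheld: $4,419.63 + $0.00 + $105.67 + $1,725.09 = $6,250.39
Net pay: $24,574.00 − $6,250.39 = $18,323.61

$18,323.61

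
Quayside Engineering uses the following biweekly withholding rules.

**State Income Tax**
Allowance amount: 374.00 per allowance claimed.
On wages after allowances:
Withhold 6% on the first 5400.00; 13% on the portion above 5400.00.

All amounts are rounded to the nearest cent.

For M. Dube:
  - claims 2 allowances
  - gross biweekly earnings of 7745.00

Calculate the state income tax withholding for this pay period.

State Income Tax: taxable = 7745.00 − 2×374.00 = 6997.00
  324.00 + 13% × (6997.00 − 5400.00) = 324.00 + 13% × 1597.00 = 531.61

531.61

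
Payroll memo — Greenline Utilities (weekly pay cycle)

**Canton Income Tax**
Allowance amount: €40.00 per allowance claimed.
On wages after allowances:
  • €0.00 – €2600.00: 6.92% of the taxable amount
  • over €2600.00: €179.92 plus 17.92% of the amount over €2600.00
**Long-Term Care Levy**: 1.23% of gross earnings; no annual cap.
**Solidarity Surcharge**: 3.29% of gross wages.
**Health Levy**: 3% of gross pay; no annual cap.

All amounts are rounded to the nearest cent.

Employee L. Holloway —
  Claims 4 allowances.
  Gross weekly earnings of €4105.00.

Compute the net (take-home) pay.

€3375.37

Canton Income Tax: taxable = €4105.00 − 4×€40.00 = €3945.00
  €179.92 + 17.92% × (€3945.00 − €2600.00) = €179.92 + 17.92% × €1345.00 = €420.94
Long-Term Care Levy: 1.23% × €4105.00 = €50.49
Solidarity Surcharge: 3.29% × €4105.00 = €135.05
Health Levy: 3% × €4105.00 = €123.15
Total withheld: €420.94 + €50.49 + €135.05 + €123.15 = €729.63
Net pay: €4105.00 − €729.63 = €3375.37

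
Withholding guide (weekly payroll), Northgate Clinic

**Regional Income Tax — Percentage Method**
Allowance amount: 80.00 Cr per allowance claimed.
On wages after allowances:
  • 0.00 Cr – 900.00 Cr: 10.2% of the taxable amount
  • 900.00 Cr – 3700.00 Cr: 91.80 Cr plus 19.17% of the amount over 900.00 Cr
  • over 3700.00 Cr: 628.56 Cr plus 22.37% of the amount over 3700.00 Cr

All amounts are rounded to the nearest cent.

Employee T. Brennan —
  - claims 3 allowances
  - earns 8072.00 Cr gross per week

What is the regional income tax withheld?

1552.89 Cr

Regional Income Tax: taxable = 8072.00 Cr − 3×80.00 Cr = 7832.00 Cr
  628.56 Cr + 22.37% × (7832.00 Cr − 3700.00 Cr) = 628.56 Cr + 22.37% × 4132.00 Cr = 1552.89 Cr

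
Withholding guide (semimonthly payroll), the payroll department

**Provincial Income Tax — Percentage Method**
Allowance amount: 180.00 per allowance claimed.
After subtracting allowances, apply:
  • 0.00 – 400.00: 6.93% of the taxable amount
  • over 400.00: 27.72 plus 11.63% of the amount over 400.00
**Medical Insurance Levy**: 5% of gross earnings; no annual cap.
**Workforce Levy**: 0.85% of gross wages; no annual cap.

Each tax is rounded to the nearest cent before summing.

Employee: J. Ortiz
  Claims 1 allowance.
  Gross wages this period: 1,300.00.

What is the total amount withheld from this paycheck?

Provincial Income Tax: taxable = 1,300.00 − 1×180.00 = 1,120.00
  27.72 + 11.63% × (1,120.00 − 400.00) = 27.72 + 11.63% × 720.00 = 111.46
Medical Insurance Levy: 5% × 1,300.00 = 65.00
Workforce Levy: 0.85% × 1,300.00 = 11.05
Total: 111.46 + 65.00 + 11.05 = 187.51

187.51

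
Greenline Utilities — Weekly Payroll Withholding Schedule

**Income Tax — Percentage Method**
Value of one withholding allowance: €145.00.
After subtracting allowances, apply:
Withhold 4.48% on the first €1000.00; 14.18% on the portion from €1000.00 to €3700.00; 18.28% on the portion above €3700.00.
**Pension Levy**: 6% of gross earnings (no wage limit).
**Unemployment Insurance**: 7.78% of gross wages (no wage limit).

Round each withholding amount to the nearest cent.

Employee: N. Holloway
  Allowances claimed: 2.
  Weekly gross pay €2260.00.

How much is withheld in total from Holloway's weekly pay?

€493.78

Income Tax: taxable = €2260.00 − 2×€145.00 = €1970.00
  €44.80 + 14.18% × (€1970.00 − €1000.00) = €44.80 + 14.18% × €970.00 = €182.35
Pension Levy: 6% × €2260.00 = €135.60
Unemployment Insurance: 7.78% × €2260.00 = €175.83
Total: €182.35 + €135.60 + €175.83 = €493.78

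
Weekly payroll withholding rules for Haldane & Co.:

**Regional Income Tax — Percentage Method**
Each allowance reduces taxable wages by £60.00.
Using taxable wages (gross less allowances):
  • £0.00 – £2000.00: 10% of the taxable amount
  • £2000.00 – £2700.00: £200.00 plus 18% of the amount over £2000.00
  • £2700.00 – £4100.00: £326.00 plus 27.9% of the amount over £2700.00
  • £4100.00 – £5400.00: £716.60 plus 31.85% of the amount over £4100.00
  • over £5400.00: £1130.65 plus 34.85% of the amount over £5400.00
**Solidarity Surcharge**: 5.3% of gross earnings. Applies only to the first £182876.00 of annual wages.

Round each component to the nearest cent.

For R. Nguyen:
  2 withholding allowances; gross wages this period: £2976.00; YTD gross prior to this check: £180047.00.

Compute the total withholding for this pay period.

Regional Income Tax: taxable = £2976.00 − 2×£60.00 = £2856.00
  £326.00 + 27.9% × (£2856.00 − £2700.00) = £326.00 + 27.9% × £156.00 = £369.52
Solidarity Surcharge: cap £182876.00 − YTD £180047.00 = £2829.00 subject; 5.3% × £2829.00 = £149.94
Total: £369.52 + £149.94 = £519.46

£519.46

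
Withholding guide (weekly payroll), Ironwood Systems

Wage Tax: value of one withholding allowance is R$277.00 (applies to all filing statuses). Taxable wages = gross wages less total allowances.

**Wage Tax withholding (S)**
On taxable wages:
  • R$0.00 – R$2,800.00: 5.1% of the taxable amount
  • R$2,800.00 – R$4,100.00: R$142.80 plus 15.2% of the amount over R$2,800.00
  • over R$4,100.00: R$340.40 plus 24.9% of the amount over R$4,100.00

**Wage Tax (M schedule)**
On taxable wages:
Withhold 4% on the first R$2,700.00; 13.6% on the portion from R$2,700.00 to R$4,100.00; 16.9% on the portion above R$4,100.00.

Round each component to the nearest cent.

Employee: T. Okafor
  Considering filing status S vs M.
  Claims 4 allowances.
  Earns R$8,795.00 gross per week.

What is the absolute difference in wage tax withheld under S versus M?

Wage Tax (S): taxable = R$8,795.00 − 4×R$277.00 = R$7,687.00
  R$340.40 + 24.9% × (R$7,687.00 − R$4,100.00) = R$340.40 + 24.9% × R$3,587.00 = R$1,233.56
Wage Tax (M): taxable = R$8,795.00 − 4×R$277.00 = R$7,687.00
  R$298.40 + 16.9% × (R$7,687.00 − R$4,100.00) = R$298.40 + 16.9% × R$3,587.00 = R$904.60
Difference: |R$1,233.56 − R$904.60| = R$328.96 (higher under S)

R$328.96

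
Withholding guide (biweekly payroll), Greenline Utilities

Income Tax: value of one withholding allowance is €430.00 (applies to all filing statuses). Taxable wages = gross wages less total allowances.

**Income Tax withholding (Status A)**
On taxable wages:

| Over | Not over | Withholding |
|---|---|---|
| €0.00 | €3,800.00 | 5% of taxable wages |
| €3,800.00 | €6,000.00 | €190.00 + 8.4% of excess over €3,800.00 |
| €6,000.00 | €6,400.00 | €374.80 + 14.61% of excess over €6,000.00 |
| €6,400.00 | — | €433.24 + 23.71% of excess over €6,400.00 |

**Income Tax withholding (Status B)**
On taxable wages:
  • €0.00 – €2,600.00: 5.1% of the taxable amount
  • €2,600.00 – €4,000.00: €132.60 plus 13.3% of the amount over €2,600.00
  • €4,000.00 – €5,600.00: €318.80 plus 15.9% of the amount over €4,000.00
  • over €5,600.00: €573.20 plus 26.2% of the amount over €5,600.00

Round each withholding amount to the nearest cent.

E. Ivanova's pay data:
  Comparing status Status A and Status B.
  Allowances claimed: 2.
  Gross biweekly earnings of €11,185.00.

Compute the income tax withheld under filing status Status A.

€1,363.86

Income Tax (Status A): taxable = €11,185.00 − 2×€430.00 = €10,325.00
  €433.24 + 23.71% × (€10,325.00 − €6,400.00) = €433.24 + 23.71% × €3,925.00 = €1,363.86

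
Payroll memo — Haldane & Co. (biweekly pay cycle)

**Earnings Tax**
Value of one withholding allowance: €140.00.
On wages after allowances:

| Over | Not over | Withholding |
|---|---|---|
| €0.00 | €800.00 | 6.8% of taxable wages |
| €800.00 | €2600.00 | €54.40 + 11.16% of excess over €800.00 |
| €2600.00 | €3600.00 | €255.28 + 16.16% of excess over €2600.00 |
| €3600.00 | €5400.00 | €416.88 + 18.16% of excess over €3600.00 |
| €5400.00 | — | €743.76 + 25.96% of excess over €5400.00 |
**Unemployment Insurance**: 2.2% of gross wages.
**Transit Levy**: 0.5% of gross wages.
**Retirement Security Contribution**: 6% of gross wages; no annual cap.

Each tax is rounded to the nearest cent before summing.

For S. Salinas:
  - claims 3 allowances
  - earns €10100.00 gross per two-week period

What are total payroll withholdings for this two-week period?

€2733.55

Earnings Tax: taxable = €10100.00 − 3×€140.00 = €9680.00
  €743.76 + 25.96% × (€9680.00 − €5400.00) = €743.76 + 25.96% × €4280.00 = €1854.85
Unemployment Insurance: 2.2% × €10100.00 = €222.20
Transit Levy: 0.5% × €10100.00 = €50.50
Retirement Security Contribution: 6% × €10100.00 = €606.00
Total: €1854.85 + €222.20 + €50.50 + €606.00 = €2733.55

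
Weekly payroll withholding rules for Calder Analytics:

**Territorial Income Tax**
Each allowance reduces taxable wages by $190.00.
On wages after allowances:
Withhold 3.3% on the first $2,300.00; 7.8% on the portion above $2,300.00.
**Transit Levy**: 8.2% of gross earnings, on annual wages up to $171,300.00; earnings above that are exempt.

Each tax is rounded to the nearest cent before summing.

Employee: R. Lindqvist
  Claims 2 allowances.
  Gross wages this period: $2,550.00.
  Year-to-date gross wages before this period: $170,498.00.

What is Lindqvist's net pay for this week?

$2,412.63

Territorial Income Tax: taxable = $2,550.00 − 2×$190.00 = $2,170.00
  3.3% × $2,170.00 = $71.61
Transit Levy: cap $171,300.00 − YTD $170,498.00 = $802.00 subject; 8.2% × $802.00 = $65.76
Total withheld: $71.61 + $65.76 = $137.37
Net pay: $2,550.00 − $137.37 = $2,412.63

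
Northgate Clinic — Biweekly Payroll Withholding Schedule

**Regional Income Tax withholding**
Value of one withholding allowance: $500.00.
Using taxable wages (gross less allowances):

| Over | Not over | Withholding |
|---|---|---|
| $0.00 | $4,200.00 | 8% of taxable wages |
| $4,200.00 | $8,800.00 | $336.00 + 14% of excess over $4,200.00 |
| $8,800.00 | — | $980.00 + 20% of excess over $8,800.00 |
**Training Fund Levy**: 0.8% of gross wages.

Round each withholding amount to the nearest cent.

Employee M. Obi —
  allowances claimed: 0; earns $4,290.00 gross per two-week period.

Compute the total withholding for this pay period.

Regional Income Tax: taxable = $4,290.00
  $336.00 + 14% × ($4,290.00 − $4,200.00) = $336.00 + 14% × $90.00 = $348.60
Training Fund Levy: 0.8% × $4,290.00 = $34.32
Total: $348.60 + $34.32 = $382.92

$382.92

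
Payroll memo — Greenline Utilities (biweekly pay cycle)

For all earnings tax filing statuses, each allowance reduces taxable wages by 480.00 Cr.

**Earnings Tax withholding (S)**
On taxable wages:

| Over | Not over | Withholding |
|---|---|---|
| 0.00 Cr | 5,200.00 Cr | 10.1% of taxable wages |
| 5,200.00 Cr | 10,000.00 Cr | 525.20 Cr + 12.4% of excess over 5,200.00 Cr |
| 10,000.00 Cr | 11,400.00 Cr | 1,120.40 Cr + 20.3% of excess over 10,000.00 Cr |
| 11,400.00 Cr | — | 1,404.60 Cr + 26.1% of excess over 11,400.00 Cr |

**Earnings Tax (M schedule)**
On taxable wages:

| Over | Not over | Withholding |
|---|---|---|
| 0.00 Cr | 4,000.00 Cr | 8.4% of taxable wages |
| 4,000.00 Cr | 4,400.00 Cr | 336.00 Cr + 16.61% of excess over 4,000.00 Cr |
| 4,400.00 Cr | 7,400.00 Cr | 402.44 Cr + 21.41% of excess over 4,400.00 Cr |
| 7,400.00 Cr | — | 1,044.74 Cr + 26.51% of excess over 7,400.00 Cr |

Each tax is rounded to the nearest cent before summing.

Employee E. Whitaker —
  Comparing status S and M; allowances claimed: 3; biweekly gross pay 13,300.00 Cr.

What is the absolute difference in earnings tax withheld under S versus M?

Earnings Tax (S): taxable = 13,300.00 Cr − 3×480.00 Cr = 11,860.00 Cr
  1,404.60 Cr + 26.1% × (11,860.00 Cr − 11,400.00 Cr) = 1,404.60 Cr + 26.1% × 460.00 Cr = 1,524.66 Cr
Earnings Tax (M): taxable = 13,300.00 Cr − 3×480.00 Cr = 11,860.00 Cr
  1,044.74 Cr + 26.51% × (11,860.00 Cr − 7,400.00 Cr) = 1,044.74 Cr + 26.51% × 4,460.00 Cr = 2,227.09 Cr
Difference: |1,524.66 Cr − 2,227.09 Cr| = 702.43 Cr (higher under M)

702.43 Cr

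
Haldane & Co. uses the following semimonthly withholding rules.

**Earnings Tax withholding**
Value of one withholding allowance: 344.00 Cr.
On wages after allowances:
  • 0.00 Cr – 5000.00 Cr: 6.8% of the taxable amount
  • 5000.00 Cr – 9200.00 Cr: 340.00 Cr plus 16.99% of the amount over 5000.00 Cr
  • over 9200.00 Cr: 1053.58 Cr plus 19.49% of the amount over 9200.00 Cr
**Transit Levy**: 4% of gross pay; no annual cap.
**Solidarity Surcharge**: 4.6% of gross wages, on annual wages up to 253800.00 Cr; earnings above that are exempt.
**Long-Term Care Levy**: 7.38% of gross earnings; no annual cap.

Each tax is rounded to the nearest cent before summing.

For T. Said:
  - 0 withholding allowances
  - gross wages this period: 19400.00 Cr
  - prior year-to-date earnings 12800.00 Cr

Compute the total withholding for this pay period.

6141.68 Cr

Earnings Tax: taxable = 19400.00 Cr
  1053.58 Cr + 19.49% × (19400.00 Cr − 9200.00 Cr) = 1053.58 Cr + 19.49% × 10200.00 Cr = 3041.56 Cr
Transit Levy: 4% × 19400.00 Cr = 776.00 Cr
Solidarity Surcharge: 4.6% × 19400.00 Cr = 892.40 Cr
Long-Term Care Levy: 7.38% × 19400.00 Cr = 1431.72 Cr
Total: 3041.56 Cr + 776.00 Cr + 892.40 Cr + 1431.72 Cr = 6141.68 Cr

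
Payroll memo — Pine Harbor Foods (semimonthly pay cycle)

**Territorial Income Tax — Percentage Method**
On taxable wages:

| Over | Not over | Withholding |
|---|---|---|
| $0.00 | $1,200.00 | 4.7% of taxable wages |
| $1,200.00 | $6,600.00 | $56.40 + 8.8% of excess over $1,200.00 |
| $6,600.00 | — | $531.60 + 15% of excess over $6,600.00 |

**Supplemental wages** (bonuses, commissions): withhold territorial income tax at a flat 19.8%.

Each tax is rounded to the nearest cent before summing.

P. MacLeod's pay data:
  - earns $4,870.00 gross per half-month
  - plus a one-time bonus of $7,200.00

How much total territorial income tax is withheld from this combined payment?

Territorial Income Tax: taxable = $4,870.00
  $56.40 + 8.8% × ($4,870.00 − $1,200.00) = $56.40 + 8.8% × $3,670.00 = $379.36
Supplemental (19.8% flat on bonus): 19.8% × $7,200.00 = $1,425.60
Total territorial income tax: $379.36 + $1,425.60 = $1,804.96

$1,804.96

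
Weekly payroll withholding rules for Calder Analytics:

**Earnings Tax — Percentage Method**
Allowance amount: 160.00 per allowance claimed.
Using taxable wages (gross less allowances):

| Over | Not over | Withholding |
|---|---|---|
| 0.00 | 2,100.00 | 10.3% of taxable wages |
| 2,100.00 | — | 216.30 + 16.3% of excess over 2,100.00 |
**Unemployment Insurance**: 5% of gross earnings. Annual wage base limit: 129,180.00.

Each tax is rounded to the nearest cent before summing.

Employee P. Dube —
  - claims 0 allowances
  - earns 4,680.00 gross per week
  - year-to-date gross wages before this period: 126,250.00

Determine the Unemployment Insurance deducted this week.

Unemployment Insurance: cap 129,180.00 − YTD 126,250.00 = 2,930.00 subject; 5% × 2,930.00 = 146.50

146.50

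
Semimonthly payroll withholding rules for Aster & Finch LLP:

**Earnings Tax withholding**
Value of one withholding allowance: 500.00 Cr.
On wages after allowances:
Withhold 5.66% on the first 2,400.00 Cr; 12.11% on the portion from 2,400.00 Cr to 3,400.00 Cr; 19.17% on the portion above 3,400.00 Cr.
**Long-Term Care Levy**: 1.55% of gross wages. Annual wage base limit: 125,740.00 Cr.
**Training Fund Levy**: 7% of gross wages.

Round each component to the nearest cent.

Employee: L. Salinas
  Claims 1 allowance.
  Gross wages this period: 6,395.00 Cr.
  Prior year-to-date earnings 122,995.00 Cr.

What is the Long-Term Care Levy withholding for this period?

Long-Term Care Levy: cap 125,740.00 Cr − YTD 122,995.00 Cr = 2,745.00 Cr subject; 1.55% × 2,745.00 Cr = 42.55 Cr

42.55 Cr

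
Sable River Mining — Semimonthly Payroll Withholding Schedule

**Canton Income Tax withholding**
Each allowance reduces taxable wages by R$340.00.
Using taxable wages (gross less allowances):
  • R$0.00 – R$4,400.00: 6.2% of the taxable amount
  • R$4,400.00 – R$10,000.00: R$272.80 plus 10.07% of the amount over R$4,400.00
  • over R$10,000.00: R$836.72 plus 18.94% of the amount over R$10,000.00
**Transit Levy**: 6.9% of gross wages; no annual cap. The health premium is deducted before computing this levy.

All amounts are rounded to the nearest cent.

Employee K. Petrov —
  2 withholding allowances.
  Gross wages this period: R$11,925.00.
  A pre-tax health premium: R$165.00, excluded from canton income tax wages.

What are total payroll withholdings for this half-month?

R$1,852.71

Canton Income Tax: taxable = R$11,925.00 − R$165.00 − 2×R$340.00 = R$11,080.00
  R$836.72 + 18.94% × (R$11,080.00 − R$10,000.00) = R$836.72 + 18.94% × R$1,080.00 = R$1,041.27
Transit Levy: 6.9% × R$11,760.00 = R$811.44
Total: R$1,041.27 + R$811.44 = R$1,852.71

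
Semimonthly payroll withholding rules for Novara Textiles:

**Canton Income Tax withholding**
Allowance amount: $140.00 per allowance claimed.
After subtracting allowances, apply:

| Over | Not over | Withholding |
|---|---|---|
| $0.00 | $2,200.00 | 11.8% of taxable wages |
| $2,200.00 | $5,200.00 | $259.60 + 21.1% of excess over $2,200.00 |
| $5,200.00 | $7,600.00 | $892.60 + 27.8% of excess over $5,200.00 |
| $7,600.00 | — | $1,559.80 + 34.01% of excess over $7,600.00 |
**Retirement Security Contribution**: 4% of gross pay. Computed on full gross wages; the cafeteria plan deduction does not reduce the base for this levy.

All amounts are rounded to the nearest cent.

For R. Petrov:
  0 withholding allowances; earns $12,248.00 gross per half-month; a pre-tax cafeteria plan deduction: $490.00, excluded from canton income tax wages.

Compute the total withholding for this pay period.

Canton Income Tax: taxable = $12,248.00 − $490.00 = $11,758.00
  $1,559.80 + 34.01% × ($11,758.00 − $7,600.00) = $1,559.80 + 34.01% × $4,158.00 = $2,973.94
Retirement Security Contribution: 4% × $12,248.00 = $489.92
Total: $2,973.94 + $489.92 = $3,463.86

$3,463.86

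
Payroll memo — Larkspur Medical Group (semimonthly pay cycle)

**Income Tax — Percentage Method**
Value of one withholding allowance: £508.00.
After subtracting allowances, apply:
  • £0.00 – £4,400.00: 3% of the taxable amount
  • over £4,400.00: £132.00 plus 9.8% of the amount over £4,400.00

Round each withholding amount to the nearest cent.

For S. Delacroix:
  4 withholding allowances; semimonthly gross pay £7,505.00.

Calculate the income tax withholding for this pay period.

Income Tax: taxable = £7,505.00 − 4×£508.00 = £5,473.00
  £132.00 + 9.8% × (£5,473.00 − £4,400.00) = £132.00 + 9.8% × £1,073.00 = £237.15

£237.15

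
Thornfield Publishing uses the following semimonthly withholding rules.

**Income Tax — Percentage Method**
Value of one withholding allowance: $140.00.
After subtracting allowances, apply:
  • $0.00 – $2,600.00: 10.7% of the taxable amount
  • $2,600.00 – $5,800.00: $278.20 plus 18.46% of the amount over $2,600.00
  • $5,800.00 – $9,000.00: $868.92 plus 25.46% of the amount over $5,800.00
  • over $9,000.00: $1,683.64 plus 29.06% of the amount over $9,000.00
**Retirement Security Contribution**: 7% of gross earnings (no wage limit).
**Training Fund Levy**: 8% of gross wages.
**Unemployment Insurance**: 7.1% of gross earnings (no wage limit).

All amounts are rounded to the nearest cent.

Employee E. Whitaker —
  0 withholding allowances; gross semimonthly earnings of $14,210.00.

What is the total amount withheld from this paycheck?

$6,338.08

Income Tax: taxable = $14,210.00
  $1,683.64 + 29.06% × ($14,210.00 − $9,000.00) = $1,683.64 + 29.06% × $5,210.00 = $3,197.67
Retirement Security Contribution: 7% × $14,210.00 = $994.70
Training Fund Levy: 8% × $14,210.00 = $1,136.80
Unemployment Insurance: 7.1% × $14,210.00 = $1,008.91
Total: $3,197.67 + $994.70 + $1,136.80 + $1,008.91 = $6,338.08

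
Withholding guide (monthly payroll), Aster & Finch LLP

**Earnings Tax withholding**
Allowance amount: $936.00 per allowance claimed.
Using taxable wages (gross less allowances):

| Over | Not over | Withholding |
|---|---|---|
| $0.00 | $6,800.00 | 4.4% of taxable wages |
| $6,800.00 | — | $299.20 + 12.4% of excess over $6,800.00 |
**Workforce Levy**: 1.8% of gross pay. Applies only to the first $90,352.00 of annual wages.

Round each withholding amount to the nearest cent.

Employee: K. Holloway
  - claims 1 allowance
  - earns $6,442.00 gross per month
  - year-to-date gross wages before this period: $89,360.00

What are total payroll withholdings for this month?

Earnings Tax: taxable = $6,442.00 − 1×$936.00 = $5,506.00
  4.4% × $5,506.00 = $242.26
Workforce Levy: cap $90,352.00 − YTD $89,360.00 = $992.00 subject; 1.8% × $992.00 = $17.86
Total: $242.26 + $17.86 = $260.12

$260.12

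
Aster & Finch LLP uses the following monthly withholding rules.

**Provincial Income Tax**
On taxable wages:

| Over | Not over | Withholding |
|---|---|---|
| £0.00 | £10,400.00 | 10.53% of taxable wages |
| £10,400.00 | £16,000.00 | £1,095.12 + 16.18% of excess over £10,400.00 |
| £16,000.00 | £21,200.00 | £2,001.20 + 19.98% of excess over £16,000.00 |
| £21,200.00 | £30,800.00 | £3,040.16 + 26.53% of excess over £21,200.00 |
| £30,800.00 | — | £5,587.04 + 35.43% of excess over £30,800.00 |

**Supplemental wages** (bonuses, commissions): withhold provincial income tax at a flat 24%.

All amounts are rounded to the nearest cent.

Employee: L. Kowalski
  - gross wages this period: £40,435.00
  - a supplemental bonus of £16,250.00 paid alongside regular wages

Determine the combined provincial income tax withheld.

Provincial Income Tax: taxable = £40,435.00
  £5,587.04 + 35.43% × (£40,435.00 − £30,800.00) = £5,587.04 + 35.43% × £9,635.00 = £9,000.72
Supplemental (24% flat on bonus): 24% × £16,250.00 = £3,900.00
Total provincial income tax: £9,000.72 + £3,900.00 = £12,900.72

£12,900.72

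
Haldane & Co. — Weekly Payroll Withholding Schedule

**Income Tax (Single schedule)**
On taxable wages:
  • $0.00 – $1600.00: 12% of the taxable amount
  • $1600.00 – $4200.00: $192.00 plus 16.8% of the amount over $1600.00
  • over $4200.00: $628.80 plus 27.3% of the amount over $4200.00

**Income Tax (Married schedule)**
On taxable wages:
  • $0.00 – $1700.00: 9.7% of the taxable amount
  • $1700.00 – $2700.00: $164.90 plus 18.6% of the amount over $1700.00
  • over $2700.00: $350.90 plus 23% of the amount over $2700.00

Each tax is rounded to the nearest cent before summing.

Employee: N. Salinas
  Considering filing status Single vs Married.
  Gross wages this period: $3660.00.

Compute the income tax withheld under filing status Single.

Income Tax (Single): taxable = $3660.00
  $192.00 + 16.8% × ($3660.00 − $1600.00) = $192.00 + 16.8% × $2060.00 = $538.08

$538.08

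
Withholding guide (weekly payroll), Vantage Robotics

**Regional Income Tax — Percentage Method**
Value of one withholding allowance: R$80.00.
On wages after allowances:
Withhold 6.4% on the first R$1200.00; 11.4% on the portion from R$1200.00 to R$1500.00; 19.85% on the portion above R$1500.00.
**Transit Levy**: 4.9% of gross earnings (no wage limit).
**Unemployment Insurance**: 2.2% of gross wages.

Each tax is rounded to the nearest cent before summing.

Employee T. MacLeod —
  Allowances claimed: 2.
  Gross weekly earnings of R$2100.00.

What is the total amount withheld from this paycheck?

R$347.44

Regional Income Tax: taxable = R$2100.00 − 2×R$80.00 = R$1940.00
  R$111.00 + 19.85% × (R$1940.00 − R$1500.00) = R$111.00 + 19.85% × R$440.00 = R$198.34
Transit Levy: 4.9% × R$2100.00 = R$102.90
Unemployment Insurance: 2.2% × R$2100.00 = R$46.20
Total: R$198.34 + R$102.90 + R$46.20 = R$347.44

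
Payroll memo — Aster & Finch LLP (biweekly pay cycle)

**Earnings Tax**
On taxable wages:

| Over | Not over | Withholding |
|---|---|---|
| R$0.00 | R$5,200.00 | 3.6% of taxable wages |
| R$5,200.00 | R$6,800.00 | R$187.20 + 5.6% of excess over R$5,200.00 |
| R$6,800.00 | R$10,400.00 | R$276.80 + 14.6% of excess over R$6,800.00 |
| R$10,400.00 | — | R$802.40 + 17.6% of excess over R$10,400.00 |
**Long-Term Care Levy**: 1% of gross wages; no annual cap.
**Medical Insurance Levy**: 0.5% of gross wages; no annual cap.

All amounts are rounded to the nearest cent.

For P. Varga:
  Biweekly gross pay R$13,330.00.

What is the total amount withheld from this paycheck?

R$1,518.03

Earnings Tax: taxable = R$13,330.00
  R$802.40 + 17.6% × (R$13,330.00 − R$10,400.00) = R$802.40 + 17.6% × R$2,930.00 = R$1,318.08
Long-Term Care Levy: 1% × R$13,330.00 = R$133.30
Medical Insurance Levy: 0.5% × R$13,330.00 = R$66.65
Total: R$1,318.08 + R$133.30 + R$66.65 = R$1,518.03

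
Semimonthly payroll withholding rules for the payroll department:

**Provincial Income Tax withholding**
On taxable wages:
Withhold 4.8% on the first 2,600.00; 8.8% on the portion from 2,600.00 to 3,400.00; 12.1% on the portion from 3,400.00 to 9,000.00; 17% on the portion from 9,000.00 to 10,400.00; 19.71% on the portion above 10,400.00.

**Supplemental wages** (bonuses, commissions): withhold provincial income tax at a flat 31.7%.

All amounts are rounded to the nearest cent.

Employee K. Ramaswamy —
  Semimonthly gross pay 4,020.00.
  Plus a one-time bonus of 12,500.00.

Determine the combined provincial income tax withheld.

4,232.72

Provincial Income Tax: taxable = 4,020.00
  195.20 + 12.1% × (4,020.00 − 3,400.00) = 195.20 + 12.1% × 620.00 = 270.22
Supplemental (31.7% flat on bonus): 31.7% × 12,500.00 = 3,962.50
Total provincial income tax: 270.22 + 3,962.50 = 4,232.72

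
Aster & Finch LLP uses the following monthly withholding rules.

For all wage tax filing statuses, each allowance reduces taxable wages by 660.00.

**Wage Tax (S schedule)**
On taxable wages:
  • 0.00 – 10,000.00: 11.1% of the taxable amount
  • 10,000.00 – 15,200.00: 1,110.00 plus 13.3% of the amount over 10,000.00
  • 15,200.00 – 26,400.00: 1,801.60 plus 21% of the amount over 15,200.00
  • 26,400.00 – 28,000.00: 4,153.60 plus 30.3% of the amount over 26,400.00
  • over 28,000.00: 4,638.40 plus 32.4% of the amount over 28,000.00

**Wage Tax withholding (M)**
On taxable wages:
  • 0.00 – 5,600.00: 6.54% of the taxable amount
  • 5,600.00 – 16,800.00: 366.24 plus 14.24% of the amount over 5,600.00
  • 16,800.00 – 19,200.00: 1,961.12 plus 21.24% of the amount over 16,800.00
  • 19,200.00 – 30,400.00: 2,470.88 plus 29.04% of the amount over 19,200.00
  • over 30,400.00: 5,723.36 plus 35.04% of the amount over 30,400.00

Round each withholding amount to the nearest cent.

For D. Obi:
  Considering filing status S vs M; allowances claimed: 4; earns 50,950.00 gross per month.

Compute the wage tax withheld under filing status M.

Wage Tax (M): taxable = 50,950.00 − 4×660.00 = 48,310.00
  5,723.36 + 35.04% × (48,310.00 − 30,400.00) = 5,723.36 + 35.04% × 17,910.00 = 11,999.02

11,999.02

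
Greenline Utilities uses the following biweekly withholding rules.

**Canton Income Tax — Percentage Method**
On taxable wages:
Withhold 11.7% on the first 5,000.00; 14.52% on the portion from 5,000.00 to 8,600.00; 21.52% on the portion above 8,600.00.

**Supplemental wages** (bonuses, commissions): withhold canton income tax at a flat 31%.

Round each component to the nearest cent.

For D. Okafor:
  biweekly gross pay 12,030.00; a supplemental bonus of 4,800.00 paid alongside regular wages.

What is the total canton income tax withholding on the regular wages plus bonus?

3,333.86

Canton Income Tax: taxable = 12,030.00
  1,107.72 + 21.52% × (12,030.00 − 8,600.00) = 1,107.72 + 21.52% × 3,430.00 = 1,845.86
Supplemental (31% flat on bonus): 31% × 4,800.00 = 1,488.00
Total canton income tax: 1,845.86 + 1,488.00 = 3,333.86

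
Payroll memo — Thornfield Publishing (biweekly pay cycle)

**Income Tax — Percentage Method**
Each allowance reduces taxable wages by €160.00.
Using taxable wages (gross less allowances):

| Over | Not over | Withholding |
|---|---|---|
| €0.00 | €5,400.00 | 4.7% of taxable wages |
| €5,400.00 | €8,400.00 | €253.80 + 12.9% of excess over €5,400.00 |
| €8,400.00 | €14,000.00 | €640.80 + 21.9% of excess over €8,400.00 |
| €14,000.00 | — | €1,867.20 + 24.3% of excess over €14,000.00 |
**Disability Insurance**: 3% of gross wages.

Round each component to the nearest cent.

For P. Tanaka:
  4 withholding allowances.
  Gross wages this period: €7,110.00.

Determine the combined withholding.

Income Tax: taxable = €7,110.00 − 4×€160.00 = €6,470.00
  €253.80 + 12.9% × (€6,470.00 − €5,400.00) = €253.80 + 12.9% × €1,070.00 = €391.83
Disability Insurance: 3% × €7,110.00 = €213.30
Total: €391.83 + €213.30 = €605.13

€605.13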